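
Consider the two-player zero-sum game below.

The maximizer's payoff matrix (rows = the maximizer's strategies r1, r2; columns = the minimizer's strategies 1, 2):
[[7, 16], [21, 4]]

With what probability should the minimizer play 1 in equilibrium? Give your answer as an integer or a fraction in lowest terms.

Row minima are 7 and 4, so the maximizer's maximin is 7; column maxima are 21 and 16, so the minimizer's minimax is 16. These differ, so the equilibrium is in mixed strategies.
Let the minimizer play 1 with probability q. The maximizer is indifferent when 7q + 16(1−q) = 21q + 4(1−q), giving q = 6/13.

6/13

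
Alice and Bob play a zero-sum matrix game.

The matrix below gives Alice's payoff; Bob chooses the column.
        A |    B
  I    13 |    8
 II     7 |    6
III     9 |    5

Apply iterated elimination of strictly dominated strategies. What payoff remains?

Row II is strictly dominated by row I (13>7, 8>6); eliminate II.
Column A is strictly dominated by B for Bob (8<13, 5<9); eliminate A.
Row III is strictly dominated by row I (8>5); eliminate III.
Only (I, B) remains, with payoff 8.

8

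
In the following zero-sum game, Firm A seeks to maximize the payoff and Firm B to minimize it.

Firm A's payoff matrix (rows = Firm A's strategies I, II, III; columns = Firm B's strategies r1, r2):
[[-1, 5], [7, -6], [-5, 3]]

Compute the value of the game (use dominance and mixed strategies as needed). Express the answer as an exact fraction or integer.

29/19

Row III is strictly dominated by row I, so Firm A never plays it.
The remaining 2×2 game on (I, II) × (r1, r2) has no saddle point. Let Firm A play I with probability p; indifference gives −p + 7(1−p) = 5p − 6(1−p), so p = 13/19.
Similarly Firm B's optimal q on r1 is 11/19, and the value is -1·(11/19) + (5)·(8/19) = 29/19.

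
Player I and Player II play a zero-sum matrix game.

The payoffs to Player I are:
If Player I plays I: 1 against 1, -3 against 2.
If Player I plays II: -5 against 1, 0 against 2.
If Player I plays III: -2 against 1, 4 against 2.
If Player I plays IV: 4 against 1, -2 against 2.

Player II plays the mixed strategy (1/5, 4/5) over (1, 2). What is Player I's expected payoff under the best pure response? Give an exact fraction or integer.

14/5

I: (1)·(1/5) + (-3)·(4/5) = -11/5.
II: (-5)·(1/5) + (0)·(4/5) = -1.
III: (-2)·(1/5) + (4)·(4/5) = 14/5.
IV: (4)·(1/5) + (-2)·(4/5) = -4/5.
The best pure response is III with expected payoff 14/5.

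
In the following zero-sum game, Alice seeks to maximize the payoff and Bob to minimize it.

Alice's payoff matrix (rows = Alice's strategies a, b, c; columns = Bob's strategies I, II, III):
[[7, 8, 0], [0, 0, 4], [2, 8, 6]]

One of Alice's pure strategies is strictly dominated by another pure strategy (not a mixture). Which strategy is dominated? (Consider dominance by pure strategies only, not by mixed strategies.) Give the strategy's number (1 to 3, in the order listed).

2

Compare b with c: 2 > 0, 8 > 0, 6 > 4.
So c strictly dominates b for Alice; b is strictly dominated.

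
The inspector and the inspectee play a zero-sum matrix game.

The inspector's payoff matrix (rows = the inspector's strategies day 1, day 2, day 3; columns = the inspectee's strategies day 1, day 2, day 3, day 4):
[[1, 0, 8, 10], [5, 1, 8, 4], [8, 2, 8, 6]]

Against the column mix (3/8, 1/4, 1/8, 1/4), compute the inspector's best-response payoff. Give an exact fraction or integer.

day 1: (1)·(3/8) + (0)·(1/4) + (8)·(1/8) + (10)·(1/4) = 31/8.
day 2: (5)·(3/8) + (1)·(1/4) + (8)·(1/8) + (4)·(1/4) = 33/8.
day 3: (8)·(3/8) + (2)·(1/4) + (8)·(1/8) + (6)·(1/4) = 6.
The best pure response is day 3 with expected payoff 6.

6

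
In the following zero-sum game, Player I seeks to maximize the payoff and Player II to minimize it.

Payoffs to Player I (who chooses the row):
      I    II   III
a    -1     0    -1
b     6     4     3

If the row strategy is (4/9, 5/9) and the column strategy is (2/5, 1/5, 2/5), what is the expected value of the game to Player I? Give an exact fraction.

Against (2/5, 1/5, 2/5), each row's expected payoff is a: -4/5; b: 22/5.
Taking the (4/9, 5/9)-weighted average: (4/9)·(-4/5) + (5/9)·(22/5) = 94/45.

94/45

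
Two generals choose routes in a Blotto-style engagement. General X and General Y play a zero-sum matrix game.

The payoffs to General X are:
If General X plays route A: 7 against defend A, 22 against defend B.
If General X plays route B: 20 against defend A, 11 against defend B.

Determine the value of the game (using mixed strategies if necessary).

121/8

Row minima are 7 and 11, so General X's maximin is 11; column maxima are 20 and 22, so General Y's minimax is 20. These differ, so the equilibrium is in mixed strategies.
Let General X play route A with probability p. General Y is indifferent when 7p + 20(1−p) = 22p + 11(1−p), giving p = 3/8.
Let General Y play defend A with probability q. General X is indifferent when 7q + 22(1−q) = 20q + 11(1−q), giving q = 11/24.
The value is 7·(11/24) + (22)·(13/24) = 121/8.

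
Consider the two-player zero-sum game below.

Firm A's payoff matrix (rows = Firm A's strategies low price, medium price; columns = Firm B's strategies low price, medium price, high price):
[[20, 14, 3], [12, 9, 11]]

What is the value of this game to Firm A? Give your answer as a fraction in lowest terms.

127/13

Column low price is strictly dominated by medium price for Firm B (it gives Firm A more in every row).
The remaining 2×2 game on (low price, medium price) × (medium price, high price) has no saddle point. Let Firm A play low price with probability p; indifference gives 14p + 9(1−p) = 3p + 11(1−p), so p = 2/13.
Similarly Firm B's optimal q on medium price is 8/13, and the value is 14·(8/13) + (3)·(5/13) = 127/13.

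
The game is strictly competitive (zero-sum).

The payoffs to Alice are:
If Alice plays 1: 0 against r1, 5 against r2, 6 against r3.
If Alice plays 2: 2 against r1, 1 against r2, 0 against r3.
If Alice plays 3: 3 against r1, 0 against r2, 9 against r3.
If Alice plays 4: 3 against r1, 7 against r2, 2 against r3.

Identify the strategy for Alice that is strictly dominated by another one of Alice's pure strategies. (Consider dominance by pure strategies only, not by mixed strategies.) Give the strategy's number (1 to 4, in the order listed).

Compare 2 with 4: 3 > 2, 7 > 1, 2 > 0.
So 4 strictly dominates 2 for Alice; 2 is strictly dominated.

2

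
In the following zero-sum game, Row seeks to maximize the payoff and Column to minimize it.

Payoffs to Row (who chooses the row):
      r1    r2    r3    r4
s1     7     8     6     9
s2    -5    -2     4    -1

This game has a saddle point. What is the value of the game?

6

Row minima: 6, -5 → Row's maximin is 6.
Column maxima: 7, 8, 6, 9 → Column's minimax is 6.
They coincide at (s1, r3), so the value is 6.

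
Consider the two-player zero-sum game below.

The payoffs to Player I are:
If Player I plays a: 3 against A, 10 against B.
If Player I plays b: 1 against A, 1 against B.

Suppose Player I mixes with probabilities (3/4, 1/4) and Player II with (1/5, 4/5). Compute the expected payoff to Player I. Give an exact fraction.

Against (1/5, 4/5), each row's expected payoff is a: 43/5; b: 1.
Taking the (3/4, 1/4)-weighted average: (3/4)·(43/5) + (1/4)·(1) = 67/10.

67/10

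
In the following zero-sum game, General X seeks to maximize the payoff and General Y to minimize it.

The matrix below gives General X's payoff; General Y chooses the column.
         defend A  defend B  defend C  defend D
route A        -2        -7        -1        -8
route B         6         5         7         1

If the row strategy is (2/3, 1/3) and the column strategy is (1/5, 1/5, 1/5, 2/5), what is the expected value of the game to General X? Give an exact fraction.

-32/15

Against (1/5, 1/5, 1/5, 2/5), each row's expected payoff is route A: -26/5; route B: 4.
Taking the (2/3, 1/3)-weighted average: (2/3)·(-26/5) + (1/3)·(4) = -32/15.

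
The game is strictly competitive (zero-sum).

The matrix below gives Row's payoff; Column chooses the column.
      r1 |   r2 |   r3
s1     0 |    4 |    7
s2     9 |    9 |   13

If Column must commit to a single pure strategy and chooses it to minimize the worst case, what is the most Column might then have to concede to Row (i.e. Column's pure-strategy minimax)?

9

The worst case (largest entry) in each column is r1: 9, r2: 9, r3: 13.
The best (smallest) of these is 9.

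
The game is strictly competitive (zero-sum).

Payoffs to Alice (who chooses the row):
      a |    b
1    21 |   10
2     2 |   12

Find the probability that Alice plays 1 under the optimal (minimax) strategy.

10/21

Row minima are 10 and 2, so Alice's maximin is 10; column maxima are 21 and 12, so Bob's minimax is 12. These differ, so the equilibrium is in mixed strategies.
Let Alice play 1 with probability p. Bob is indifferent when 21p + 2(1−p) = 10p + 12(1−p), giving p = 10/21.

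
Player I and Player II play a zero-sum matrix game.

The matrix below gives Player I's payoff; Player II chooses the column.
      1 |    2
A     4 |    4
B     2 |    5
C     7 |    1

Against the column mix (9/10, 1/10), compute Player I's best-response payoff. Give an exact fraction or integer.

32/5

A: (4)·(9/10) + (4)·(1/10) = 4.
B: (2)·(9/10) + (5)·(1/10) = 23/10.
C: (7)·(9/10) + (1)·(1/10) = 32/5.
The best pure response is C with expected payoff 32/5.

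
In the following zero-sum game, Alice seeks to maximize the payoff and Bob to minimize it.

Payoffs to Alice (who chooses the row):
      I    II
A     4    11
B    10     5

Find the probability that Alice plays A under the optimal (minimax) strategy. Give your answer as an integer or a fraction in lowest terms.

Row minima are 4 and 5, so Alice's maximin is 5; column maxima are 10 and 11, so Bob's minimax is 10. These differ, so the equilibrium is in mixed strategies.
Let Alice play A with probability p. Bob is indifferent when 4p + 10(1−p) = 11p + 5(1−p), giving p = 5/12.

5/12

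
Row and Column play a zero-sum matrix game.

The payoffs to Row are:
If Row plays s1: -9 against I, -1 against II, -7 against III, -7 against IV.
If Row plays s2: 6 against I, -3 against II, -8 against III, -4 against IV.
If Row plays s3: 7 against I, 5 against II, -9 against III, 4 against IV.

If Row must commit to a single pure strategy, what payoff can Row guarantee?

The worst-case payoff for each row is s1: -9, s2: -8, s3: -9.
The best of these is -8.

-8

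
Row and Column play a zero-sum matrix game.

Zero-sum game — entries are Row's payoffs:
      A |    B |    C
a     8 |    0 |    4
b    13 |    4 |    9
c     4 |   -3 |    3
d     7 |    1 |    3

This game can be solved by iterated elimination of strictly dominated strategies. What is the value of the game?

4

Column A is strictly dominated by B for Column (0<8, 4<13, -3<4, 1<7); eliminate A.
Column C is strictly dominated by B for Column (0<4, 4<9, -3<3, 1<3); eliminate C.
Row d is strictly dominated by row b (4>1); eliminate d.
Row a is strictly dominated by row b (4>0); eliminate a.
Row c is strictly dominated by row b (4>-3); eliminate c.
Only (b, B) remains, with payoff 4.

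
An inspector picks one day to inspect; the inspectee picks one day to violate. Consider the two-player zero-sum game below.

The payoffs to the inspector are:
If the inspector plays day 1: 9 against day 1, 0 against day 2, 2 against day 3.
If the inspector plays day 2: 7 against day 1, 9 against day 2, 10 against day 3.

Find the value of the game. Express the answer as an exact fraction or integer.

81/11

Column day 3 is strictly dominated by day 2 for the inspectee (it gives the inspector more in every row).
The remaining 2×2 game on (day 1, day 2) × (day 1, day 2) has no saddle point. Let the inspector play day 1 with probability p; indifference gives 9p + 7(1−p) = 9(1−p), so p = 2/11.
Similarly the inspectee's optimal q on day 1 is 9/11, and the value is 9·(9/11) + (0)·(2/11) = 81/11.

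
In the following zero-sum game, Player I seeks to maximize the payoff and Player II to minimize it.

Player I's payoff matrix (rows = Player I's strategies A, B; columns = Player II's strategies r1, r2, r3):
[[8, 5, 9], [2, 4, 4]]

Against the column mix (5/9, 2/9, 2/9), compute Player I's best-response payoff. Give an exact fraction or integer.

A: (8)·(5/9) + (5)·(2/9) + (9)·(2/9) = 68/9.
B: (2)·(5/9) + (4)·(2/9) + (4)·(2/9) = 26/9.
The best pure response is A with expected payoff 68/9.

68/9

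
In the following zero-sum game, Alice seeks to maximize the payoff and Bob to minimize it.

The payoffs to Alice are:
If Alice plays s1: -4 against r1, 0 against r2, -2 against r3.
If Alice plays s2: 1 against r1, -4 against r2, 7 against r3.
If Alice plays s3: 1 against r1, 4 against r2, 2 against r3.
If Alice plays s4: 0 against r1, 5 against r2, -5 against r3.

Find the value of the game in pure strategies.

1

Row minima: -4, -4, 1, -5 → Alice's maximin is 1.
Column maxima: 1, 5, 7 → Bob's minimax is 1.
They coincide at (s3, r1), so the value is 1.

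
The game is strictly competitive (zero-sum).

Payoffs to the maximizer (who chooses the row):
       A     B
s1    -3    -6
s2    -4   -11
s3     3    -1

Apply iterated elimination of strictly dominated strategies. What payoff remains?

Row s1 is strictly dominated by row s3 (3>-3, -1>-6); eliminate s1.
Column A is strictly dominated by B for the minimizer (-11<-4, -1<3); eliminate A.
Row s2 is strictly dominated by row s3 (-1>-11); eliminate s2.
Only (s3, B) remains, with payoff -1.

-1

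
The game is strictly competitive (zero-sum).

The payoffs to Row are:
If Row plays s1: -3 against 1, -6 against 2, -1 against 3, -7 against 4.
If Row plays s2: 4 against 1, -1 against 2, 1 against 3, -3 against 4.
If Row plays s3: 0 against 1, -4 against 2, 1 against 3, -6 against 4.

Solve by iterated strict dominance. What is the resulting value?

Column 1 is strictly dominated by 2 for Column (-6<-3, -1<4, -4<0); eliminate 1.
Row s1 is strictly dominated by row s2 (-1>-6, 1>-1, -3>-7); eliminate s1.
Column 3 is strictly dominated by 2 for Column (-1<1, -4<1); eliminate 3.
Row s3 is strictly dominated by row s2 (-1>-4, -3>-6); eliminate s3.
Column 2 is strictly dominated by 4 for Column (-3<-1); eliminate 2.
Only (s2, 4) remains, with payoff -3.

-3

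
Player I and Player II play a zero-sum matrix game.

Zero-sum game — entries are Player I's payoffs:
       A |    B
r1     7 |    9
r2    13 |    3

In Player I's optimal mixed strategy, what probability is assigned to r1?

5/6

Row minima are 7 and 3, so Player I's maximin is 7; column maxima are 13 and 9, so Player II's minimax is 9. These differ, so the equilibrium is in mixed strategies.
Let Player I play r1 with probability p. Player II is indifferent when 7p + 13(1−p) = 9p + 3(1−p), giving p = 5/6.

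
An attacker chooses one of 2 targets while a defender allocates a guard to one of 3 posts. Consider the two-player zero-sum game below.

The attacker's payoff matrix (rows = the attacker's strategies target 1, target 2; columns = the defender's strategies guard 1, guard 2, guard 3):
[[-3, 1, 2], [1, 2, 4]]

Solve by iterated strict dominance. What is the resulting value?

1

Column guard 3 is strictly dominated by guard 1 for the defender (-3<2, 1<4); eliminate guard 3.
Column guard 2 is strictly dominated by guard 1 for the defender (-3<1, 1<2); eliminate guard 2.
Row target 1 is strictly dominated by row target 2 (1>-3); eliminate target 1.
Only (target 2, guard 1) remains, with payoff 1.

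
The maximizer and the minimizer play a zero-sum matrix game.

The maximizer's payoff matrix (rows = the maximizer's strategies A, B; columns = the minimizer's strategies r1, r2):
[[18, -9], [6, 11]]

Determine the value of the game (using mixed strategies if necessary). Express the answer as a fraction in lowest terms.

63/8

Row minima are -9 and 6, so the maximizer's maximin is 6; column maxima are 18 and 11, so the minimizer's minimax is 11. These differ, so the equilibrium is in mixed strategies.
Let the maximizer play A with probability p. The minimizer is indifferent when 18p + 6(1−p) = −9p + 11(1−p), giving p = 5/32.
Let the minimizer play r1 with probability q. The maximizer is indifferent when 18q − 9(1−q) = 6q + 11(1−q), giving q = 5/8.
The value is 18·(5/8) + (-9)·(3/8) = 63/8.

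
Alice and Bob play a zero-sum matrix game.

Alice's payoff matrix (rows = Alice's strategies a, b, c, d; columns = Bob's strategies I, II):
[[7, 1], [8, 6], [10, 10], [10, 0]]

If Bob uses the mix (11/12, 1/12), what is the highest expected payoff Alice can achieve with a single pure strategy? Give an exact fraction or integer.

a: (7)·(11/12) + (1)·(1/12) = 13/2.
b: (8)·(11/12) + (6)·(1/12) = 47/6.
c: (10)·(11/12) + (10)·(1/12) = 10.
d: (10)·(11/12) + (0)·(1/12) = 55/6.
The best pure response is c with expected payoff 10.

10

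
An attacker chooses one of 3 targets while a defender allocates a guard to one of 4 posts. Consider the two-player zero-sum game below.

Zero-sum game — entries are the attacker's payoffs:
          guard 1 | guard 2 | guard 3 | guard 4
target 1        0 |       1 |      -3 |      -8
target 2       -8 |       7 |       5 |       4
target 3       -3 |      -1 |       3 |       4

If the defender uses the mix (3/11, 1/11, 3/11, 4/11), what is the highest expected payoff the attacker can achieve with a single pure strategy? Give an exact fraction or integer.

15/11

target 1: (0)·(3/11) + (1)·(1/11) + (-3)·(3/11) + (-8)·(4/11) = -40/11.
target 2: (-8)·(3/11) + (7)·(1/11) + (5)·(3/11) + (4)·(4/11) = 14/11.
target 3: (-3)·(3/11) + (-1)·(1/11) + (3)·(3/11) + (4)·(4/11) = 15/11.
The best pure response is target 3 with expected payoff 15/11.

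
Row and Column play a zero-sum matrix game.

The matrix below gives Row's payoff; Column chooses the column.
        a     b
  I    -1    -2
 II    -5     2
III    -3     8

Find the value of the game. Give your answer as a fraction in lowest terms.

-7/6

Row II is strictly dominated by row III, so Row never plays it.
The remaining 2×2 game on (I, III) × (a, b) has no saddle point. Let Row play I with probability p; indifference gives −p − 3(1−p) = −2p + 8(1−p), so p = 11/12.
Similarly Column's optimal q on a is 5/6, and the value is -1·(5/6) + (-2)·(1/6) = -7/6.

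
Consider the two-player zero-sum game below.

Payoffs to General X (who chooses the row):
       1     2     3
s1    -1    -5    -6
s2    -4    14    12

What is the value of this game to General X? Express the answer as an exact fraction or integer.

-12/7

Column 2 is strictly dominated by 3 for General Y (it gives General X more in every row).
The remaining 2×2 game on (s1, s2) × (1, 3) has no saddle point. Let General X play s1 with probability p; indifference gives −p − 4(1−p) = −6p + 12(1−p), so p = 16/21.
Similarly General Y's optimal q on 1 is 6/7, and the value is -1·(6/7) + (-6)·(1/7) = -12/7.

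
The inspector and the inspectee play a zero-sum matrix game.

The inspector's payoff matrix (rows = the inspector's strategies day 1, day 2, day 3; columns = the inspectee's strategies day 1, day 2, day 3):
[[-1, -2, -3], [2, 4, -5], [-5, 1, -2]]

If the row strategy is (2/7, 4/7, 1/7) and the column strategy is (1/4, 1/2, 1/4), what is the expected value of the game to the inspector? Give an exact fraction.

-1/28

Against (1/4, 1/2, 1/4), each row's expected payoff is day 1: -2; day 2: 5/4; day 3: -5/4.
Taking the (2/7, 4/7, 1/7)-weighted average: (2/7)·(-2) + (4/7)·(5/4) + (1/7)·(-5/4) = -1/28.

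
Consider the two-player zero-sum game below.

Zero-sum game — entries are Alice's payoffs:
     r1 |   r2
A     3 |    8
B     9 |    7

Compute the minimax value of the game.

Row minima are 3 and 7, so Alice's maximin is 7; column maxima are 9 and 8, so Bob's minimax is 8. These differ, so the equilibrium is in mixed strategies.
Let Alice play A with probability p. Bob is indifferent when 3p + 9(1−p) = 8p + 7(1−p), giving p = 2/7.
Let Bob play r1 with probability q. Alice is indifferent when 3q + 8(1−q) = 9q + 7(1−q), giving q = 1/7.
The value is 3·(1/7) + (8)·(6/7) = 51/7.

51/7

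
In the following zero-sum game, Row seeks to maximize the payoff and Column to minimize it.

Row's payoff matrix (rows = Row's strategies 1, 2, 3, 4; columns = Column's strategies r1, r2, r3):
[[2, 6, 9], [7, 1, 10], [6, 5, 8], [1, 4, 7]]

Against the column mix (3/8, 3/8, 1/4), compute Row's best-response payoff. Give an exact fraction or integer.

1: (2)·(3/8) + (6)·(3/8) + (9)·(1/4) = 21/4.
2: (7)·(3/8) + (1)·(3/8) + (10)·(1/4) = 11/2.
3: (6)·(3/8) + (5)·(3/8) + (8)·(1/4) = 49/8.
4: (1)·(3/8) + (4)·(3/8) + (7)·(1/4) = 29/8.
The best pure response is 3 with expected payoff 49/8.

49/8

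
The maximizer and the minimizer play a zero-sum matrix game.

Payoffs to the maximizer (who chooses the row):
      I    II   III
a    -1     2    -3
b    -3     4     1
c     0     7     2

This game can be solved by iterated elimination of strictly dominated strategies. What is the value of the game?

Column II is strictly dominated by I for the minimizer (-1<2, -3<4, 0<7); eliminate II.
Row a is strictly dominated by row c (0>-1, 2>-3); eliminate a.
Column III is strictly dominated by I for the minimizer (-3<1, 0<2); eliminate III.
Row b is strictly dominated by row c (0>-3); eliminate b.
Only (c, I) remains, with payoff 0.

0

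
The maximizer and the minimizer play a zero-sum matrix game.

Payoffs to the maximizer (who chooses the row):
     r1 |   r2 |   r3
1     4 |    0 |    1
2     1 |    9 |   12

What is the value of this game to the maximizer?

3

Column r3 is strictly dominated by r2 for the minimizer (it gives the maximizer more in every row).
The remaining 2×2 game on (1, 2) × (r1, r2) has no saddle point. Let the maximizer play 1 with probability p; indifference gives 4p + (1−p) = 9(1−p), so p = 2/3.
Similarly the minimizer's optimal q on r1 is 3/4, and the value is 4·(3/4) + (0)·(1/4) = 3.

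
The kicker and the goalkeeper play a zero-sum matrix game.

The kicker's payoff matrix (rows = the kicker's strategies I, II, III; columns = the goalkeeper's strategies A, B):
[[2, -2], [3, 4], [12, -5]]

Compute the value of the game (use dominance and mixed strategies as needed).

Row I is strictly dominated by row II, so the kicker never plays it.
The remaining 2×2 game on (II, III) × (A, B) has no saddle point. Let the kicker play II with probability p; indifference gives 3p + 12(1−p) = 4p − 5(1−p), so p = 17/18.
Similarly the goalkeeper's optimal q on A is 1/2, and the value is 3·(1/2) + (4)·(1/2) = 7/2.

7/2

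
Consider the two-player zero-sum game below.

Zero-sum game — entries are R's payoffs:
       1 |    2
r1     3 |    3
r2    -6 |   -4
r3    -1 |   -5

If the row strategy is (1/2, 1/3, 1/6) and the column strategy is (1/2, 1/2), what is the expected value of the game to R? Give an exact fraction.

-2/3

Against (1/2, 1/2), each row's expected payoff is r1: 3; r2: -5; r3: -3.
Taking the (1/2, 1/3, 1/6)-weighted average: (1/2)·(3) + (1/3)·(-5) + (1/6)·(-3) = -2/3.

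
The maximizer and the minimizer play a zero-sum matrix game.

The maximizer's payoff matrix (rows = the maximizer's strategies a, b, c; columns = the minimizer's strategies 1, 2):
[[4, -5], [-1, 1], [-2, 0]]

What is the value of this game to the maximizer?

Row c is strictly dominated by row b, so the maximizer never plays it.
The remaining 2×2 game on (a, b) × (1, 2) has no saddle point. Let the maximizer play a with probability p; indifference gives 4p − (1−p) = −5p + (1−p), so p = 2/11.
Similarly the minimizer's optimal q on 1 is 6/11, and the value is 4·(6/11) + (-5)·(5/11) = -1/11.

-1/11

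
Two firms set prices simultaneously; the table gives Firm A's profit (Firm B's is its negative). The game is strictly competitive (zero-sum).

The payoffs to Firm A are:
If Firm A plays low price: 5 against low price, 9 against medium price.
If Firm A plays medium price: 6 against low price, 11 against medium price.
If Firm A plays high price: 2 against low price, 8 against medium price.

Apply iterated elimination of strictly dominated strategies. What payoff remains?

6

Column medium price is strictly dominated by low price for Firm B (5<9, 6<11, 2<8); eliminate medium price.
Row low price is strictly dominated by row medium price (6>5); eliminate low price.
Row high price is strictly dominated by row medium price (6>2); eliminate high price.
Only (medium price, low price) remains, with payoff 6.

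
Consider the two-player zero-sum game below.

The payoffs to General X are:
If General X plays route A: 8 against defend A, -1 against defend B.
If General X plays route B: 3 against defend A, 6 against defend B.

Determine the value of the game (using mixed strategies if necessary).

Row minima are -1 and 3, so General X's maximin is 3; column maxima are 8 and 6, so General Y's minimax is 6. These differ, so the equilibrium is in mixed strategies.
Let General X play route A with probability p. General Y is indifferent when 8p + 3(1−p) = −p + 6(1−p), giving p = 1/4.
Let General Y play defend A with probability q. General X is indifferent when 8q − (1−q) = 3q + 6(1−q), giving q = 7/12.
The value is 8·(7/12) + (-1)·(5/12) = 17/4.

17/4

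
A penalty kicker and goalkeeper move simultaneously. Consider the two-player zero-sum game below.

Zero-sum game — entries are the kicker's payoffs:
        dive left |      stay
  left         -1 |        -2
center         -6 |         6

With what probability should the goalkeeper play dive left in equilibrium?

8/13

Row minima are -2 and -6, so the kicker's maximin is -2; column maxima are -1 and 6, so the goalkeeper's minimax is -1. These differ, so the equilibrium is in mixed strategies.
Let the goalkeeper play dive left with probability q. The kicker is indifferent when −q − 2(1−q) = −6q + 6(1−q), giving q = 8/13.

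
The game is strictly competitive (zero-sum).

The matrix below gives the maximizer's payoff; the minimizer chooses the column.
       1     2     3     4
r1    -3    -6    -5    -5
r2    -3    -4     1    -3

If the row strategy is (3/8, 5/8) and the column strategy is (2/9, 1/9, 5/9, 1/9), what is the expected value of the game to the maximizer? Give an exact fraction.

-83/36

Against (2/9, 1/9, 5/9, 1/9), each row's expected payoff is r1: -14/3; r2: -8/9.
Taking the (3/8, 5/8)-weighted average: (3/8)·(-14/3) + (5/8)·(-8/9) = -83/36.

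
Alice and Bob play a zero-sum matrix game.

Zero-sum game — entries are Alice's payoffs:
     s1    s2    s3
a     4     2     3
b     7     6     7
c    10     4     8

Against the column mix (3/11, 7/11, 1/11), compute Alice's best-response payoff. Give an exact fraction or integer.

70/11

a: (4)·(3/11) + (2)·(7/11) + (3)·(1/11) = 29/11.
b: (7)·(3/11) + (6)·(7/11) + (7)·(1/11) = 70/11.
c: (10)·(3/11) + (4)·(7/11) + (8)·(1/11) = 6.
The best pure response is b with expected payoff 70/11.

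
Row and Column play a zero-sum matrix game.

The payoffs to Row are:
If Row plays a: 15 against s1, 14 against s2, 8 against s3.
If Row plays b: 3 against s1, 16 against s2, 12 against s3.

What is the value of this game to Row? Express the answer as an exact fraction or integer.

39/4

Column s2 is strictly dominated by s3 for Column (it gives Row more in every row).
The remaining 2×2 game on (a, b) × (s1, s3) has no saddle point. Let Row play a with probability p; indifference gives 15p + 3(1−p) = 8p + 12(1−p), so p = 9/16.
Similarly Column's optimal q on s1 is 1/4, and the value is 15·(1/4) + (8)·(3/4) = 39/4.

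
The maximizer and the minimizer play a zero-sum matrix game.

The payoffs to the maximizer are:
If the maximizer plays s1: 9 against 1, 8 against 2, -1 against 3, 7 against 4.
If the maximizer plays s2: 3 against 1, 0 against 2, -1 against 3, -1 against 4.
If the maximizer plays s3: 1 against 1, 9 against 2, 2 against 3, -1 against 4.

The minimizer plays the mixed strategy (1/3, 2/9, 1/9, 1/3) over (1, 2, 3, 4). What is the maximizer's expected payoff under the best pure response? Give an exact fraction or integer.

s1: (9)·(1/3) + (8)·(2/9) + (-1)·(1/9) + (7)·(1/3) = 7.
s2: (3)·(1/3) + (0)·(2/9) + (-1)·(1/9) + (-1)·(1/3) = 5/9.
s3: (1)·(1/3) + (9)·(2/9) + (2)·(1/9) + (-1)·(1/3) = 20/9.
The best pure response is s1 with expected payoff 7.

7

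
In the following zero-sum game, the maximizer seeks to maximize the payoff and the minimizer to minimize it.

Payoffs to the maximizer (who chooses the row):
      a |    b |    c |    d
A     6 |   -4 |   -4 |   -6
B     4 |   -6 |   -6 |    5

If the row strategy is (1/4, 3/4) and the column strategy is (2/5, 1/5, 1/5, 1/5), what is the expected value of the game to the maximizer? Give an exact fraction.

Against (2/5, 1/5, 1/5, 1/5), each row's expected payoff is A: -2/5; B: 1/5.
Taking the (1/4, 3/4)-weighted average: (1/4)·(-2/5) + (3/4)·(1/5) = 1/20.

1/20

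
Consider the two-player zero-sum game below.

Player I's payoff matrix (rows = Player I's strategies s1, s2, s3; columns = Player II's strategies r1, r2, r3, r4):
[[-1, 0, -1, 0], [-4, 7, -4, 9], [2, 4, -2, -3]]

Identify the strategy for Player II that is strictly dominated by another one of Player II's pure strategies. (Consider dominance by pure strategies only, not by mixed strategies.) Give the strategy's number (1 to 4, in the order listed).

Player II prefers columns that give Player I less. Compare r2 with r1: -1 < 0, -4 < 7, 2 < 4.
So r1 strictly dominates r2 for Player II; r2 is strictly dominated.

2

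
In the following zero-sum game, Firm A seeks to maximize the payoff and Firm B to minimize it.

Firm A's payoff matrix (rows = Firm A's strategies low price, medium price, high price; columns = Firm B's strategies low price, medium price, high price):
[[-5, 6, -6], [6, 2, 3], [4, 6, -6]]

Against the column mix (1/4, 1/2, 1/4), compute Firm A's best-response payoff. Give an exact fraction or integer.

low price: (-5)·(1/4) + (6)·(1/2) + (-6)·(1/4) = 1/4.
medium price: (6)·(1/4) + (2)·(1/2) + (3)·(1/4) = 13/4.
high price: (4)·(1/4) + (6)·(1/2) + (-6)·(1/4) = 5/2.
The best pure response is medium price with expected payoff 13/4.

13/4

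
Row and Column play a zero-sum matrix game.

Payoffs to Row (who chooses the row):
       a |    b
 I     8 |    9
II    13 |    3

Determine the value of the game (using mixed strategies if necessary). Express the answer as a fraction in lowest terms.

93/11

Row minima are 8 and 3, so Row's maximin is 8; column maxima are 13 and 9, so Column's minimax is 9. These differ, so the equilibrium is in mixed strategies.
Let Row play I with probability p. Column is indifferent when 8p + 13(1−p) = 9p + 3(1−p), giving p = 10/11.
Let Column play a with probability q. Row is indifferent when 8q + 9(1−q) = 13q + 3(1−q), giving q = 6/11.
The value is 8·(6/11) + (9)·(5/11) = 93/11.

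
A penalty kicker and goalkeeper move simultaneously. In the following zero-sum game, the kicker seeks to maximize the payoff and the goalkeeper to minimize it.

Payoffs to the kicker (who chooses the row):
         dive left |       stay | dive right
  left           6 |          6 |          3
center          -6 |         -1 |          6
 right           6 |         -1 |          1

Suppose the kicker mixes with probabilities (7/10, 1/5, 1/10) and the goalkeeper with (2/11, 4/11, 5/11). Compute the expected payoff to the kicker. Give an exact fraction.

Against (2/11, 4/11, 5/11), each row's expected payoff is left: 51/11; center: 14/11; right: 13/11.
Taking the (7/10, 1/5, 1/10)-weighted average: (7/10)·(51/11) + (1/5)·(14/11) + (1/10)·(13/11) = 199/55.

199/55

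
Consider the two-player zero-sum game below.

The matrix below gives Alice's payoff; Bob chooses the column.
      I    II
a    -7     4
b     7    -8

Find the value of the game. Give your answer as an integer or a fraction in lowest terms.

-14/13

Row minima are -7 and -8, so Alice's maximin is -7; column maxima are 7 and 4, so Bob's minimax is 4. These differ, so the equilibrium is in mixed strategies.
Let Alice play a with probability p. Bob is indifferent when −7p + 7(1−p) = 4p − 8(1−p), giving p = 15/26.
Let Bob play I with probability q. Alice is indifferent when −7q + 4(1−q) = 7q − 8(1−q), giving q = 6/13.
The value is -7·(6/13) + (4)·(7/13) = -14/13.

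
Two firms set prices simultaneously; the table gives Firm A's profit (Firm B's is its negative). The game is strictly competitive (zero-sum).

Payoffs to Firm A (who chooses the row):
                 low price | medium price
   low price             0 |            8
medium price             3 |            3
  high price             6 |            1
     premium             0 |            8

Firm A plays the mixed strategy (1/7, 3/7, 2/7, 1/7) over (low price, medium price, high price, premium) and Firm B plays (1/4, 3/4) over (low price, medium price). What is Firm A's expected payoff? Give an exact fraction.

Against (1/4, 3/4), each row's expected payoff is low price: 6; medium price: 3; high price: 9/4; premium: 6.
Taking the (1/7, 3/7, 2/7, 1/7)-weighted average: (1/7)·(6) + (3/7)·(3) + (2/7)·(9/4) + (1/7)·(6) = 51/14.

51/14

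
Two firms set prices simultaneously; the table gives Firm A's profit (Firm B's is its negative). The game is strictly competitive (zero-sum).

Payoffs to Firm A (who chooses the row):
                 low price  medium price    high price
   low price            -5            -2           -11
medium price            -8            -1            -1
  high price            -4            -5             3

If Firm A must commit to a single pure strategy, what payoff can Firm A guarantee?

The worst-case payoff for each row is low price: -11, medium price: -8, high price: -5.
The best of these is -5.

-5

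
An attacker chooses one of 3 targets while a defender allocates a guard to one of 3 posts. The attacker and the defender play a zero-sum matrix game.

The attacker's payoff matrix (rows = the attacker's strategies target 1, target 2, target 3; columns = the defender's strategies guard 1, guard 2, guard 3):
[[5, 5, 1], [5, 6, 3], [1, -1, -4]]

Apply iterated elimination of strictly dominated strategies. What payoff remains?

Column guard 2 is strictly dominated by guard 3 for the defender (1<5, 3<6, -4<-1); eliminate guard 2.
Column guard 1 is strictly dominated by guard 3 for the defender (1<5, 3<5, -4<1); eliminate guard 1.
Row target 1 is strictly dominated by row target 2 (3>1); eliminate target 1.
Row target 3 is strictly dominated by row target 2 (3>-4); eliminate target 3.
Only (target 2, guard 3) remains, with payoff 3.

3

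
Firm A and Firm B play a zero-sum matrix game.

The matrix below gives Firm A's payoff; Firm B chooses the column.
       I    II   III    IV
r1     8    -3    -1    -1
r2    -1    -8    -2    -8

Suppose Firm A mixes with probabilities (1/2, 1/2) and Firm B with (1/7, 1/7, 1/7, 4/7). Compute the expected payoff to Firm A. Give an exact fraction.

Against (1/7, 1/7, 1/7, 4/7), each row's expected payoff is r1: 0; r2: -43/7.
Taking the (1/2, 1/2)-weighted average: (1/2)·(0) + (1/2)·(-43/7) = -43/14.

-43/14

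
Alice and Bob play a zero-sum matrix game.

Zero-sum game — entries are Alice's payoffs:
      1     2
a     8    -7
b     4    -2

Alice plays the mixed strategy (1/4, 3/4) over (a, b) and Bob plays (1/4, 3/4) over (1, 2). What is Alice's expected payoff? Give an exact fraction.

-19/16

Against (1/4, 3/4), each row's expected payoff is a: -13/4; b: -1/2.
Taking the (1/4, 3/4)-weighted average: (1/4)·(-13/4) + (3/4)·(-1/2) = -19/16.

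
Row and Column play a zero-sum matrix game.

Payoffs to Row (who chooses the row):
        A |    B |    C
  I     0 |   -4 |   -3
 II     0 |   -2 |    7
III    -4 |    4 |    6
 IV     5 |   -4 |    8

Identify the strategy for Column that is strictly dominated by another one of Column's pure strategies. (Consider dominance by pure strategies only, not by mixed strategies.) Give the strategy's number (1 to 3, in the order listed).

Column prefers columns that give Row less. Compare C with B: -4 < -3, -2 < 7, 4 < 6, -4 < 8.
So B strictly dominates C for Column; C is strictly dominated.

3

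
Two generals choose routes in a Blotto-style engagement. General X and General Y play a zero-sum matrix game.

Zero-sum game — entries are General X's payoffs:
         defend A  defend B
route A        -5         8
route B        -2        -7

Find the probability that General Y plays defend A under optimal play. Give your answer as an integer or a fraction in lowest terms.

5/6

Row minima are -5 and -7, so General X's maximin is -5; column maxima are -2 and 8, so General Y's minimax is -2. These differ, so the equilibrium is in mixed strategies.
Let General Y play defend A with probability q. General X is indifferent when −5q + 8(1−q) = −2q − 7(1−q), giving q = 5/6.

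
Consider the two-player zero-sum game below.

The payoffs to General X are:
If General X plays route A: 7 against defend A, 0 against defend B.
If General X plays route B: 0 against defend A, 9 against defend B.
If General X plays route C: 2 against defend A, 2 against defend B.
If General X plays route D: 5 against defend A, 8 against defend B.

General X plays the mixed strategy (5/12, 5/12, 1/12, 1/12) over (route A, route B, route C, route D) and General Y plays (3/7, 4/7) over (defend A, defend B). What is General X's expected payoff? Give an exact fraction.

Against (3/7, 4/7), each row's expected payoff is route A: 3; route B: 36/7; route C: 2; route D: 47/7.
Taking the (5/12, 5/12, 1/12, 1/12)-weighted average: (5/12)·(3) + (5/12)·(36/7) + (1/12)·(2) + (1/12)·(47/7) = 173/42.

173/42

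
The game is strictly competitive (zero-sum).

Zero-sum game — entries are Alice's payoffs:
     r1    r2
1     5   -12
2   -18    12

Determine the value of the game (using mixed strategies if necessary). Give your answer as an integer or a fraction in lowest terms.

-156/47

Row minima are -12 and -18, so Alice's maximin is -12; column maxima are 5 and 12, so Bob's minimax is 5. These differ, so the equilibrium is in mixed strategies.
Let Alice play 1 with probability p. Bob is indifferent when 5p − 18(1−p) = −12p + 12(1−p), giving p = 30/47.
Let Bob play r1 with probability q. Alice is indifferent when 5q − 12(1−q) = −18q + 12(1−q), giving q = 24/47.
The value is 5·(24/47) + (-12)·(23/47) = -156/47.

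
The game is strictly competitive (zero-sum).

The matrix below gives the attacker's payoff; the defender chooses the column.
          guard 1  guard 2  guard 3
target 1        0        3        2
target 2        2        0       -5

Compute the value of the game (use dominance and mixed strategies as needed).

Column guard 2 is strictly dominated by guard 3 for the defender (it gives the attacker more in every row).
The remaining 2×2 game on (target 1, target 2) × (guard 1, guard 3) has no saddle point. Let the attacker play target 1 with probability p; indifference gives 2(1−p) = 2p − 5(1−p), so p = 7/9.
Similarly the defender's optimal q on guard 1 is 7/9, and the value is 0·(7/9) + (2)·(2/9) = 4/9.

4/9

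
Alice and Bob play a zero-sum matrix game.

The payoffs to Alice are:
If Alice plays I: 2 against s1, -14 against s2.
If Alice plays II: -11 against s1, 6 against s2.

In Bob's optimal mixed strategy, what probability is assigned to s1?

20/33

Row minima are -14 and -11, so Alice's maximin is -11; column maxima are 2 and 6, so Bob's minimax is 2. These differ, so the equilibrium is in mixed strategies.
Let Bob play s1 with probability q. Alice is indifferent when 2q − 14(1−q) = −11q + 6(1−q), giving q = 20/33.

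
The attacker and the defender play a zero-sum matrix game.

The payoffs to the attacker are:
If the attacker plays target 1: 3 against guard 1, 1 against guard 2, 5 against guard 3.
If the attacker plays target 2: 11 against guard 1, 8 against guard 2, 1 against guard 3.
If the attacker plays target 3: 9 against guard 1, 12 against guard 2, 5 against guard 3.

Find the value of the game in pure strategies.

Row minima: 1, 1, 5 → the attacker's maximin is 5.
Column maxima: 11, 12, 5 → the defender's minimax is 5.
They coincide at (target 3, guard 3), so the value is 5.

5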